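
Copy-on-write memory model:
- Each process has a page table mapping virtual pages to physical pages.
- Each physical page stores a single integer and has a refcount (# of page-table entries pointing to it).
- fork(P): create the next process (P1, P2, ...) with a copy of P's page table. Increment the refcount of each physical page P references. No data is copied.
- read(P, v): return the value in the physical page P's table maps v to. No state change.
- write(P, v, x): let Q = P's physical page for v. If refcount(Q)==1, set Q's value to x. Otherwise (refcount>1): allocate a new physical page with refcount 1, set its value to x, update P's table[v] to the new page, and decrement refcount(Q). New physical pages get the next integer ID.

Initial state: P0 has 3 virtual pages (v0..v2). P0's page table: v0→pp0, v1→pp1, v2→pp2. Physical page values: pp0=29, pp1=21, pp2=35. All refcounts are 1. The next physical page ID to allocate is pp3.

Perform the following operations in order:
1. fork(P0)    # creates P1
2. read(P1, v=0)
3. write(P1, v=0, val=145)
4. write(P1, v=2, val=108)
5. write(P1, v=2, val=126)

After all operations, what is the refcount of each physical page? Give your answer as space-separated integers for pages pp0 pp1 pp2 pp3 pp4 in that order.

Answer: 1 2 1 1 1

Derivation:
Op 1: fork(P0) -> P1. 3 ppages; refcounts: pp0:2 pp1:2 pp2:2
Op 2: read(P1, v0) -> 29. No state change.
Op 3: write(P1, v0, 145). refcount(pp0)=2>1 -> COPY to pp3. 4 ppages; refcounts: pp0:1 pp1:2 pp2:2 pp3:1
Op 4: write(P1, v2, 108). refcount(pp2)=2>1 -> COPY to pp4. 5 ppages; refcounts: pp0:1 pp1:2 pp2:1 pp3:1 pp4:1
Op 5: write(P1, v2, 126). refcount(pp4)=1 -> write in place. 5 ppages; refcounts: pp0:1 pp1:2 pp2:1 pp3:1 pp4:1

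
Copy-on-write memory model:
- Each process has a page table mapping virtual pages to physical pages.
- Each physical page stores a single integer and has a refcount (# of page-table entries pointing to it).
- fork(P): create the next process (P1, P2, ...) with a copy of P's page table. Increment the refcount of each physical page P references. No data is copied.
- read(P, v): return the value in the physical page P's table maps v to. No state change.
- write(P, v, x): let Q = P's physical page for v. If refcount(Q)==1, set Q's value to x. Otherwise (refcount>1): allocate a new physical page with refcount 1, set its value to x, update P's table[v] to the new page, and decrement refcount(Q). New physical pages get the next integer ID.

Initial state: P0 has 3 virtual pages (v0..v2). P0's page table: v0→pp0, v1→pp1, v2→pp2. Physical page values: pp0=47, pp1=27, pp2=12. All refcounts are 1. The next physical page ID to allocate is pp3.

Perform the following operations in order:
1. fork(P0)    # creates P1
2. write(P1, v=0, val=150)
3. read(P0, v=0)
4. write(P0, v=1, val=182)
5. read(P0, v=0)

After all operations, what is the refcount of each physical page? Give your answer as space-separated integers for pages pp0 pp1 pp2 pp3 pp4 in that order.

Op 1: fork(P0) -> P1. 3 ppages; refcounts: pp0:2 pp1:2 pp2:2
Op 2: write(P1, v0, 150). refcount(pp0)=2>1 -> COPY to pp3. 4 ppages; refcounts: pp0:1 pp1:2 pp2:2 pp3:1
Op 3: read(P0, v0) -> 47. No state change.
Op 4: write(P0, v1, 182). refcount(pp1)=2>1 -> COPY to pp4. 5 ppages; refcounts: pp0:1 pp1:1 pp2:2 pp3:1 pp4:1
Op 5: read(P0, v0) -> 47. No state change.

Answer: 1 1 2 1 1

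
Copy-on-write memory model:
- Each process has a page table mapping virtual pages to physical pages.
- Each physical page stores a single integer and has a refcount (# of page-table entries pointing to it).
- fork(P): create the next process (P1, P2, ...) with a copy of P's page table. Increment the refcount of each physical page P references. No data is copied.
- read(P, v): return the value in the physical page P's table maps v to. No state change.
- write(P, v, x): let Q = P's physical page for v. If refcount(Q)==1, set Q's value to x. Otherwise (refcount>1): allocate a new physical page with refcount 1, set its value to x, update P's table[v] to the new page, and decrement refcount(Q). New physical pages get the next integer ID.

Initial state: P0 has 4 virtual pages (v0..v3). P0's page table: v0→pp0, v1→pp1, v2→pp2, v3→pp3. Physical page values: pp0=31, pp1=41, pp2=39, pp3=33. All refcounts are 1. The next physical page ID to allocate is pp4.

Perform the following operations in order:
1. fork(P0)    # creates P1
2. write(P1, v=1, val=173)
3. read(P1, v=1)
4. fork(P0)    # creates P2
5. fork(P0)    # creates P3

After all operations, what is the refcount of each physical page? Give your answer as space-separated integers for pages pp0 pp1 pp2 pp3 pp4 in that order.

Op 1: fork(P0) -> P1. 4 ppages; refcounts: pp0:2 pp1:2 pp2:2 pp3:2
Op 2: write(P1, v1, 173). refcount(pp1)=2>1 -> COPY to pp4. 5 ppages; refcounts: pp0:2 pp1:1 pp2:2 pp3:2 pp4:1
Op 3: read(P1, v1) -> 173. No state change.
Op 4: fork(P0) -> P2. 5 ppages; refcounts: pp0:3 pp1:2 pp2:3 pp3:3 pp4:1
Op 5: fork(P0) -> P3. 5 ppages; refcounts: pp0:4 pp1:3 pp2:4 pp3:4 pp4:1

Answer: 4 3 4 4 1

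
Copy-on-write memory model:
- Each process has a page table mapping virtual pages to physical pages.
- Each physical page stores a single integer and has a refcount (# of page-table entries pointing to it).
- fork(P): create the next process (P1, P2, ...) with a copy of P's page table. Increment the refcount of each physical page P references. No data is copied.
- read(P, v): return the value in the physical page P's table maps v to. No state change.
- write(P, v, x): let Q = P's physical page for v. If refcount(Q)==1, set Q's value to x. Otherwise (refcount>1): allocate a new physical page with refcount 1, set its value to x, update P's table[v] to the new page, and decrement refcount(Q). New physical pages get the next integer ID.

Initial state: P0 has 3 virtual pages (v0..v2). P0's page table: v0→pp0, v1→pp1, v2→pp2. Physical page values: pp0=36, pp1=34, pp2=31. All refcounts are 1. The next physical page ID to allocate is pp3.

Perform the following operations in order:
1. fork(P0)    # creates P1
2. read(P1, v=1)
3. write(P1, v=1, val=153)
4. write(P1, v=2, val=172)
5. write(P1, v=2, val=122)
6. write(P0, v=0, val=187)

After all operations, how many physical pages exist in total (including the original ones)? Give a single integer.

Answer: 6

Derivation:
Op 1: fork(P0) -> P1. 3 ppages; refcounts: pp0:2 pp1:2 pp2:2
Op 2: read(P1, v1) -> 34. No state change.
Op 3: write(P1, v1, 153). refcount(pp1)=2>1 -> COPY to pp3. 4 ppages; refcounts: pp0:2 pp1:1 pp2:2 pp3:1
Op 4: write(P1, v2, 172). refcount(pp2)=2>1 -> COPY to pp4. 5 ppages; refcounts: pp0:2 pp1:1 pp2:1 pp3:1 pp4:1
Op 5: write(P1, v2, 122). refcount(pp4)=1 -> write in place. 5 ppages; refcounts: pp0:2 pp1:1 pp2:1 pp3:1 pp4:1
Op 6: write(P0, v0, 187). refcount(pp0)=2>1 -> COPY to pp5. 6 ppages; refcounts: pp0:1 pp1:1 pp2:1 pp3:1 pp4:1 pp5:1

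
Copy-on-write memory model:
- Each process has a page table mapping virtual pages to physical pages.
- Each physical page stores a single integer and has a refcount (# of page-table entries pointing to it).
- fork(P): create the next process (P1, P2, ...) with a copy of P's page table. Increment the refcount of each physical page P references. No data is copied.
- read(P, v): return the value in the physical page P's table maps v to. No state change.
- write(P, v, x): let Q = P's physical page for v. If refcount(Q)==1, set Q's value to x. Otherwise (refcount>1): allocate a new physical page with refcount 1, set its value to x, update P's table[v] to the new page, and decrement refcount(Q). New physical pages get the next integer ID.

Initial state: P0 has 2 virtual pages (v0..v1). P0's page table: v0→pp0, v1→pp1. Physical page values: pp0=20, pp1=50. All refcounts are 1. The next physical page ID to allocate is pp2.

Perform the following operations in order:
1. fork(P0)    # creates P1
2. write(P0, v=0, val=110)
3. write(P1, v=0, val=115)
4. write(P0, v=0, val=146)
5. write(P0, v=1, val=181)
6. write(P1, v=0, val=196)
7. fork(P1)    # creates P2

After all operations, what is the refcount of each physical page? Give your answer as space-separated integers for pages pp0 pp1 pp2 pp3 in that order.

Answer: 2 2 1 1

Derivation:
Op 1: fork(P0) -> P1. 2 ppages; refcounts: pp0:2 pp1:2
Op 2: write(P0, v0, 110). refcount(pp0)=2>1 -> COPY to pp2. 3 ppages; refcounts: pp0:1 pp1:2 pp2:1
Op 3: write(P1, v0, 115). refcount(pp0)=1 -> write in place. 3 ppages; refcounts: pp0:1 pp1:2 pp2:1
Op 4: write(P0, v0, 146). refcount(pp2)=1 -> write in place. 3 ppages; refcounts: pp0:1 pp1:2 pp2:1
Op 5: write(P0, v1, 181). refcount(pp1)=2>1 -> COPY to pp3. 4 ppages; refcounts: pp0:1 pp1:1 pp2:1 pp3:1
Op 6: write(P1, v0, 196). refcount(pp0)=1 -> write in place. 4 ppages; refcounts: pp0:1 pp1:1 pp2:1 pp3:1
Op 7: fork(P1) -> P2. 4 ppages; refcounts: pp0:2 pp1:2 pp2:1 pp3:1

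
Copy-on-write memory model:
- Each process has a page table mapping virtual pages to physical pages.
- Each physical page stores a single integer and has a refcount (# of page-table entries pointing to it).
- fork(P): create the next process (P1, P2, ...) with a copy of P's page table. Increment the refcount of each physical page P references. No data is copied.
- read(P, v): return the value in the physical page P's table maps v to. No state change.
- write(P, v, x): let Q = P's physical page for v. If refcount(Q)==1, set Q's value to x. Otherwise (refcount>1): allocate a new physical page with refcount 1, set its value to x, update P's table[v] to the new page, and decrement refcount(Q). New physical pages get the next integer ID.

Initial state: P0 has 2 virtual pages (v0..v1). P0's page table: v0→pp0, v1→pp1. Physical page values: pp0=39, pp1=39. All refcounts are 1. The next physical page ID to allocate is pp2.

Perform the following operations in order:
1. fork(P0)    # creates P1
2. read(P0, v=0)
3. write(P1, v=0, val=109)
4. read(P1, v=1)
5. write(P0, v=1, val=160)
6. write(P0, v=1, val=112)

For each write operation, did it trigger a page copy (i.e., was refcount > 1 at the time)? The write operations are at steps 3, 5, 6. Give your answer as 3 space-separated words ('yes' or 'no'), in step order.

Op 1: fork(P0) -> P1. 2 ppages; refcounts: pp0:2 pp1:2
Op 2: read(P0, v0) -> 39. No state change.
Op 3: write(P1, v0, 109). refcount(pp0)=2>1 -> COPY to pp2. 3 ppages; refcounts: pp0:1 pp1:2 pp2:1
Op 4: read(P1, v1) -> 39. No state change.
Op 5: write(P0, v1, 160). refcount(pp1)=2>1 -> COPY to pp3. 4 ppages; refcounts: pp0:1 pp1:1 pp2:1 pp3:1
Op 6: write(P0, v1, 112). refcount(pp3)=1 -> write in place. 4 ppages; refcounts: pp0:1 pp1:1 pp2:1 pp3:1

yes yes no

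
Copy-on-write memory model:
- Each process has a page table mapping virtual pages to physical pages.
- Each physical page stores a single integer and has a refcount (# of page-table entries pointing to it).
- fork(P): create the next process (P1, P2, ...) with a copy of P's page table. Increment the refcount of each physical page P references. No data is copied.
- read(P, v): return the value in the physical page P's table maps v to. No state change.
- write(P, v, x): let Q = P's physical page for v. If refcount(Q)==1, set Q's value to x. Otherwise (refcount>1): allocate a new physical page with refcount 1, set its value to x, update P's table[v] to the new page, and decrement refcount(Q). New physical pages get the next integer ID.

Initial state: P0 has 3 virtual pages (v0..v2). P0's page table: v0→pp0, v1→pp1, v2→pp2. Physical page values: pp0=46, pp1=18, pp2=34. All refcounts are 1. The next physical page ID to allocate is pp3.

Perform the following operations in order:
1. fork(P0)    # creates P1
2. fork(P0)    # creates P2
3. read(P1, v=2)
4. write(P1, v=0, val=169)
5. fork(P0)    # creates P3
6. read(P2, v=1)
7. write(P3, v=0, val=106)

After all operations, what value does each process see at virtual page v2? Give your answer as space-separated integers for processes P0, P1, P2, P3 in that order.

Op 1: fork(P0) -> P1. 3 ppages; refcounts: pp0:2 pp1:2 pp2:2
Op 2: fork(P0) -> P2. 3 ppages; refcounts: pp0:3 pp1:3 pp2:3
Op 3: read(P1, v2) -> 34. No state change.
Op 4: write(P1, v0, 169). refcount(pp0)=3>1 -> COPY to pp3. 4 ppages; refcounts: pp0:2 pp1:3 pp2:3 pp3:1
Op 5: fork(P0) -> P3. 4 ppages; refcounts: pp0:3 pp1:4 pp2:4 pp3:1
Op 6: read(P2, v1) -> 18. No state change.
Op 7: write(P3, v0, 106). refcount(pp0)=3>1 -> COPY to pp4. 5 ppages; refcounts: pp0:2 pp1:4 pp2:4 pp3:1 pp4:1
P0: v2 -> pp2 = 34
P1: v2 -> pp2 = 34
P2: v2 -> pp2 = 34
P3: v2 -> pp2 = 34

Answer: 34 34 34 34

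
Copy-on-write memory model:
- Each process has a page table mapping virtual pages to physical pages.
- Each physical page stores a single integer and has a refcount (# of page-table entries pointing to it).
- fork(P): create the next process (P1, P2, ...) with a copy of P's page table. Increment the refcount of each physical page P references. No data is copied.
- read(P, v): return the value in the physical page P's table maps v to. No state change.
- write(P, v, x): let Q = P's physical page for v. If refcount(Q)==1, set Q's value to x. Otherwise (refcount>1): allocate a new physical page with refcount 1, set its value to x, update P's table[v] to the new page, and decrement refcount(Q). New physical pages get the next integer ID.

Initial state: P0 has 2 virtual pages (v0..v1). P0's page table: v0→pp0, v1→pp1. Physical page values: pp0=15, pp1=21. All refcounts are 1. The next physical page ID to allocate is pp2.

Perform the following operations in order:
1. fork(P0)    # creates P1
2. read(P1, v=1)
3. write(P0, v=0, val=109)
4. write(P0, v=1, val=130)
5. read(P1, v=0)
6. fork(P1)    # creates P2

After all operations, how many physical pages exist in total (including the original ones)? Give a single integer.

Answer: 4

Derivation:
Op 1: fork(P0) -> P1. 2 ppages; refcounts: pp0:2 pp1:2
Op 2: read(P1, v1) -> 21. No state change.
Op 3: write(P0, v0, 109). refcount(pp0)=2>1 -> COPY to pp2. 3 ppages; refcounts: pp0:1 pp1:2 pp2:1
Op 4: write(P0, v1, 130). refcount(pp1)=2>1 -> COPY to pp3. 4 ppages; refcounts: pp0:1 pp1:1 pp2:1 pp3:1
Op 5: read(P1, v0) -> 15. No state change.
Op 6: fork(P1) -> P2. 4 ppages; refcounts: pp0:2 pp1:2 pp2:1 pp3:1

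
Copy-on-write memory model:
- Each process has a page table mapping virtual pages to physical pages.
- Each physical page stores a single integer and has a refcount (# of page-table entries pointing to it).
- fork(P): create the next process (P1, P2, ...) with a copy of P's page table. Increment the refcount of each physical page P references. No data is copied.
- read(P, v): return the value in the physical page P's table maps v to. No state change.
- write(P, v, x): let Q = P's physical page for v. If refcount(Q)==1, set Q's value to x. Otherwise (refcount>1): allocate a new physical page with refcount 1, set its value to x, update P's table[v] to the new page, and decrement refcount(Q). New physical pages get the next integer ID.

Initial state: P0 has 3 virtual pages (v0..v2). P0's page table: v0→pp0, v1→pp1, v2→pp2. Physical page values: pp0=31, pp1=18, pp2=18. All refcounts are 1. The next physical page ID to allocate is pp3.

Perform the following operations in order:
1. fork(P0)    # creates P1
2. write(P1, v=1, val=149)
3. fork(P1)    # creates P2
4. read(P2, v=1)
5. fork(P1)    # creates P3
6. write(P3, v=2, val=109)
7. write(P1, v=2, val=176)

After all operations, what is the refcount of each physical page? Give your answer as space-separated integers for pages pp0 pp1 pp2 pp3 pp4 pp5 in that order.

Op 1: fork(P0) -> P1. 3 ppages; refcounts: pp0:2 pp1:2 pp2:2
Op 2: write(P1, v1, 149). refcount(pp1)=2>1 -> COPY to pp3. 4 ppages; refcounts: pp0:2 pp1:1 pp2:2 pp3:1
Op 3: fork(P1) -> P2. 4 ppages; refcounts: pp0:3 pp1:1 pp2:3 pp3:2
Op 4: read(P2, v1) -> 149. No state change.
Op 5: fork(P1) -> P3. 4 ppages; refcounts: pp0:4 pp1:1 pp2:4 pp3:3
Op 6: write(P3, v2, 109). refcount(pp2)=4>1 -> COPY to pp4. 5 ppages; refcounts: pp0:4 pp1:1 pp2:3 pp3:3 pp4:1
Op 7: write(P1, v2, 176). refcount(pp2)=3>1 -> COPY to pp5. 6 ppages; refcounts: pp0:4 pp1:1 pp2:2 pp3:3 pp4:1 pp5:1

Answer: 4 1 2 3 1 1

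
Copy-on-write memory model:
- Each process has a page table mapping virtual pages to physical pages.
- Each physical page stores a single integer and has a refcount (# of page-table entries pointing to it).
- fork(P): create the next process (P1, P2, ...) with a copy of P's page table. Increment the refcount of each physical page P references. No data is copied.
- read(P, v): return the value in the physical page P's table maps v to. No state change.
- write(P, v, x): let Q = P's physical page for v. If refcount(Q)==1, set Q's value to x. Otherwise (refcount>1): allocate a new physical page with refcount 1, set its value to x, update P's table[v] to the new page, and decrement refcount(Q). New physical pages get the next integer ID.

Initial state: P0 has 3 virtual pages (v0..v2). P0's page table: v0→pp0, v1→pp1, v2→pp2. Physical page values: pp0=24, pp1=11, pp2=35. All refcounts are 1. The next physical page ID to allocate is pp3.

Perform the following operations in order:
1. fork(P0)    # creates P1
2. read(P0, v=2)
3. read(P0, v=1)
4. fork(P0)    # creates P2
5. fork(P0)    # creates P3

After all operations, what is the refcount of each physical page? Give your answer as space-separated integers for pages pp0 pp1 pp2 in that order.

Op 1: fork(P0) -> P1. 3 ppages; refcounts: pp0:2 pp1:2 pp2:2
Op 2: read(P0, v2) -> 35. No state change.
Op 3: read(P0, v1) -> 11. No state change.
Op 4: fork(P0) -> P2. 3 ppages; refcounts: pp0:3 pp1:3 pp2:3
Op 5: fork(P0) -> P3. 3 ppages; refcounts: pp0:4 pp1:4 pp2:4

Answer: 4 4 4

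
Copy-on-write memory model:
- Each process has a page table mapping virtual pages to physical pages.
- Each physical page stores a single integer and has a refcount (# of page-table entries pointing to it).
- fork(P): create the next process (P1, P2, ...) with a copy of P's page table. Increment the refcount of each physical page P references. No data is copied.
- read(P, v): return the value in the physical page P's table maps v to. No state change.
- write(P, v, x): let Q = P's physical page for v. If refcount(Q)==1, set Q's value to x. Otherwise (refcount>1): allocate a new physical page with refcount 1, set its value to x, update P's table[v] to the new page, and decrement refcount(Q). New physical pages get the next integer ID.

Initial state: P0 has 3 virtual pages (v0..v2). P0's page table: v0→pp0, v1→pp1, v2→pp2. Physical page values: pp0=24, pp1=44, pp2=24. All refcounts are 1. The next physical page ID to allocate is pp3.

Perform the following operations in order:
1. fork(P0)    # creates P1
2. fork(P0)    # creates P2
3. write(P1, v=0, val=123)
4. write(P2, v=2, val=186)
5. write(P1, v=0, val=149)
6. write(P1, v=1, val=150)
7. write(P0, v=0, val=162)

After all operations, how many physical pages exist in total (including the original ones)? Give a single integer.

Answer: 7

Derivation:
Op 1: fork(P0) -> P1. 3 ppages; refcounts: pp0:2 pp1:2 pp2:2
Op 2: fork(P0) -> P2. 3 ppages; refcounts: pp0:3 pp1:3 pp2:3
Op 3: write(P1, v0, 123). refcount(pp0)=3>1 -> COPY to pp3. 4 ppages; refcounts: pp0:2 pp1:3 pp2:3 pp3:1
Op 4: write(P2, v2, 186). refcount(pp2)=3>1 -> COPY to pp4. 5 ppages; refcounts: pp0:2 pp1:3 pp2:2 pp3:1 pp4:1
Op 5: write(P1, v0, 149). refcount(pp3)=1 -> write in place. 5 ppages; refcounts: pp0:2 pp1:3 pp2:2 pp3:1 pp4:1
Op 6: write(P1, v1, 150). refcount(pp1)=3>1 -> COPY to pp5. 6 ppages; refcounts: pp0:2 pp1:2 pp2:2 pp3:1 pp4:1 pp5:1
Op 7: write(P0, v0, 162). refcount(pp0)=2>1 -> COPY to pp6. 7 ppages; refcounts: pp0:1 pp1:2 pp2:2 pp3:1 pp4:1 pp5:1 pp6:1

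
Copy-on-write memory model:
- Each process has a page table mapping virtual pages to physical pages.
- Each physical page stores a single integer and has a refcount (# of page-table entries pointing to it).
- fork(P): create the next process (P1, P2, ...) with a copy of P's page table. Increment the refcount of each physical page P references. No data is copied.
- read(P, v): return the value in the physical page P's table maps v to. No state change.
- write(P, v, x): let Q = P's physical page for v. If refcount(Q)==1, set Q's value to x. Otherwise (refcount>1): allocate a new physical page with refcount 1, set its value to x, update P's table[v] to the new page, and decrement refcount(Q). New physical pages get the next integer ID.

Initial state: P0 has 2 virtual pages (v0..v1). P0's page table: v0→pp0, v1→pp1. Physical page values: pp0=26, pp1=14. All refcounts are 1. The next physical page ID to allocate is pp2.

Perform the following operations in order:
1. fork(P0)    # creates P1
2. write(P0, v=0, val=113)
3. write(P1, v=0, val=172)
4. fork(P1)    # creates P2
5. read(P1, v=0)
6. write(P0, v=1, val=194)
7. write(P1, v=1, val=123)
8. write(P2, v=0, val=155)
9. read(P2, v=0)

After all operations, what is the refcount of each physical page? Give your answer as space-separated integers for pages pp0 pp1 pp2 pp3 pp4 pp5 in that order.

Answer: 1 1 1 1 1 1

Derivation:
Op 1: fork(P0) -> P1. 2 ppages; refcounts: pp0:2 pp1:2
Op 2: write(P0, v0, 113). refcount(pp0)=2>1 -> COPY to pp2. 3 ppages; refcounts: pp0:1 pp1:2 pp2:1
Op 3: write(P1, v0, 172). refcount(pp0)=1 -> write in place. 3 ppages; refcounts: pp0:1 pp1:2 pp2:1
Op 4: fork(P1) -> P2. 3 ppages; refcounts: pp0:2 pp1:3 pp2:1
Op 5: read(P1, v0) -> 172. No state change.
Op 6: write(P0, v1, 194). refcount(pp1)=3>1 -> COPY to pp3. 4 ppages; refcounts: pp0:2 pp1:2 pp2:1 pp3:1
Op 7: write(P1, v1, 123). refcount(pp1)=2>1 -> COPY to pp4. 5 ppages; refcounts: pp0:2 pp1:1 pp2:1 pp3:1 pp4:1
Op 8: write(P2, v0, 155). refcount(pp0)=2>1 -> COPY to pp5. 6 ppages; refcounts: pp0:1 pp1:1 pp2:1 pp3:1 pp4:1 pp5:1
Op 9: read(P2, v0) -> 155. No state change.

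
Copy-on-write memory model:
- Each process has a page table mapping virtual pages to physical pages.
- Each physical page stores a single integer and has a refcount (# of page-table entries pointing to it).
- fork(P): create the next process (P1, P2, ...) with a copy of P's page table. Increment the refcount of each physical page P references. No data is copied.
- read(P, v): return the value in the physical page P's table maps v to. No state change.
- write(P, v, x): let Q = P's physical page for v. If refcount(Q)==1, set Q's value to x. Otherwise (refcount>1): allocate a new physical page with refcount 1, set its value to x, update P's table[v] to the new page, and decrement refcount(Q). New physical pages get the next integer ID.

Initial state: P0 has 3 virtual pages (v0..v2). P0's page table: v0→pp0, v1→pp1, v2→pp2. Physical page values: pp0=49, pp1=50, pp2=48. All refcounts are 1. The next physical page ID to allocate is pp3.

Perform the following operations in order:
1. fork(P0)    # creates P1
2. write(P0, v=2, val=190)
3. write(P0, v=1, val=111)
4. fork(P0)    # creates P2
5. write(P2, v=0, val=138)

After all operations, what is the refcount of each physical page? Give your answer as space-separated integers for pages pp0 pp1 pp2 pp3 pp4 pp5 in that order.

Answer: 2 1 1 2 2 1

Derivation:
Op 1: fork(P0) -> P1. 3 ppages; refcounts: pp0:2 pp1:2 pp2:2
Op 2: write(P0, v2, 190). refcount(pp2)=2>1 -> COPY to pp3. 4 ppages; refcounts: pp0:2 pp1:2 pp2:1 pp3:1
Op 3: write(P0, v1, 111). refcount(pp1)=2>1 -> COPY to pp4. 5 ppages; refcounts: pp0:2 pp1:1 pp2:1 pp3:1 pp4:1
Op 4: fork(P0) -> P2. 5 ppages; refcounts: pp0:3 pp1:1 pp2:1 pp3:2 pp4:2
Op 5: write(P2, v0, 138). refcount(pp0)=3>1 -> COPY to pp5. 6 ppages; refcounts: pp0:2 pp1:1 pp2:1 pp3:2 pp4:2 pp5:1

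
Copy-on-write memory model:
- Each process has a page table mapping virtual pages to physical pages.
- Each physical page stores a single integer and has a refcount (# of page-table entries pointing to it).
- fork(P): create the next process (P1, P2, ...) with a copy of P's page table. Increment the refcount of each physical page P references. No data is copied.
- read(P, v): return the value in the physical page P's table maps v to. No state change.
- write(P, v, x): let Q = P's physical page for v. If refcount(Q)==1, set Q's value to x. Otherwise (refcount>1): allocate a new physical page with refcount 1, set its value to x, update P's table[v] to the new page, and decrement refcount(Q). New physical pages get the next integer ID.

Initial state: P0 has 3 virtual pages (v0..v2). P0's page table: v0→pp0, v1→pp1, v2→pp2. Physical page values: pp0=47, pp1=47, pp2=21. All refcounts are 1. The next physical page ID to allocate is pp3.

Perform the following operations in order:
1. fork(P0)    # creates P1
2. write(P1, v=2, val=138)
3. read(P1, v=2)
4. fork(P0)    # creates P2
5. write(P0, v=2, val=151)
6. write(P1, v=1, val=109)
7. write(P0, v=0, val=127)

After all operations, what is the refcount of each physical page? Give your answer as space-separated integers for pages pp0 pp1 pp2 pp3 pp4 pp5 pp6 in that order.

Answer: 2 2 1 1 1 1 1

Derivation:
Op 1: fork(P0) -> P1. 3 ppages; refcounts: pp0:2 pp1:2 pp2:2
Op 2: write(P1, v2, 138). refcount(pp2)=2>1 -> COPY to pp3. 4 ppages; refcounts: pp0:2 pp1:2 pp2:1 pp3:1
Op 3: read(P1, v2) -> 138. No state change.
Op 4: fork(P0) -> P2. 4 ppages; refcounts: pp0:3 pp1:3 pp2:2 pp3:1
Op 5: write(P0, v2, 151). refcount(pp2)=2>1 -> COPY to pp4. 5 ppages; refcounts: pp0:3 pp1:3 pp2:1 pp3:1 pp4:1
Op 6: write(P1, v1, 109). refcount(pp1)=3>1 -> COPY to pp5. 6 ppages; refcounts: pp0:3 pp1:2 pp2:1 pp3:1 pp4:1 pp5:1
Op 7: write(P0, v0, 127). refcount(pp0)=3>1 -> COPY to pp6. 7 ppages; refcounts: pp0:2 pp1:2 pp2:1 pp3:1 pp4:1 pp5:1 pp6:1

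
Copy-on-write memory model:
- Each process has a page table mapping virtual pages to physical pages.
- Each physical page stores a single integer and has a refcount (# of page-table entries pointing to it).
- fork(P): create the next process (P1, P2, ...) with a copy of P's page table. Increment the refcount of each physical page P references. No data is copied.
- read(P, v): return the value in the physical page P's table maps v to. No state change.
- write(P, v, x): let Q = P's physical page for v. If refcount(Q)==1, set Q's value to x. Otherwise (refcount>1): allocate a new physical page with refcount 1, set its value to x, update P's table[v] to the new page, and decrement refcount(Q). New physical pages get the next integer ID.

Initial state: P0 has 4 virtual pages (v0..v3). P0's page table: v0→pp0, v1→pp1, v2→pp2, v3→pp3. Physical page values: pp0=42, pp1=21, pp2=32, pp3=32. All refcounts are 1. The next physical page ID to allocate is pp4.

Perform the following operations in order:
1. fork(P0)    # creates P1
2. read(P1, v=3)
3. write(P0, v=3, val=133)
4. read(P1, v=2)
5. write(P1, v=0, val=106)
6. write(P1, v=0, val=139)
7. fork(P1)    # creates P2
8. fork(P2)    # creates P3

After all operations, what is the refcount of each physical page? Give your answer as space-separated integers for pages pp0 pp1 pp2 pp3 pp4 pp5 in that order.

Op 1: fork(P0) -> P1. 4 ppages; refcounts: pp0:2 pp1:2 pp2:2 pp3:2
Op 2: read(P1, v3) -> 32. No state change.
Op 3: write(P0, v3, 133). refcount(pp3)=2>1 -> COPY to pp4. 5 ppages; refcounts: pp0:2 pp1:2 pp2:2 pp3:1 pp4:1
Op 4: read(P1, v2) -> 32. No state change.
Op 5: write(P1, v0, 106). refcount(pp0)=2>1 -> COPY to pp5. 6 ppages; refcounts: pp0:1 pp1:2 pp2:2 pp3:1 pp4:1 pp5:1
Op 6: write(P1, v0, 139). refcount(pp5)=1 -> write in place. 6 ppages; refcounts: pp0:1 pp1:2 pp2:2 pp3:1 pp4:1 pp5:1
Op 7: fork(P1) -> P2. 6 ppages; refcounts: pp0:1 pp1:3 pp2:3 pp3:2 pp4:1 pp5:2
Op 8: fork(P2) -> P3. 6 ppages; refcounts: pp0:1 pp1:4 pp2:4 pp3:3 pp4:1 pp5:3

Answer: 1 4 4 3 1 3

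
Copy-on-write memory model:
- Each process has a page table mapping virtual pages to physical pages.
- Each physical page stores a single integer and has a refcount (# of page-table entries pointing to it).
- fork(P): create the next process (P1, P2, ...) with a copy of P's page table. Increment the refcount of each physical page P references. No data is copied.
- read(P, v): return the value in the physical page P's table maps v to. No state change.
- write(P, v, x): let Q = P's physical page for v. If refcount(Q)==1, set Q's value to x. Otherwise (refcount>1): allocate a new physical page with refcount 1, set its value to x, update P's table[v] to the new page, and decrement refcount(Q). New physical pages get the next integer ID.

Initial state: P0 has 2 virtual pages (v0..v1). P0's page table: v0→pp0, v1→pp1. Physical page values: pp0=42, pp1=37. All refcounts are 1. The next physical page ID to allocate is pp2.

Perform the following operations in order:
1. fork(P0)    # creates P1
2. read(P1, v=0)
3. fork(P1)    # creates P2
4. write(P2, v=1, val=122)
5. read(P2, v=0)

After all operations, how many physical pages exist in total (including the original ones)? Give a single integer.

Op 1: fork(P0) -> P1. 2 ppages; refcounts: pp0:2 pp1:2
Op 2: read(P1, v0) -> 42. No state change.
Op 3: fork(P1) -> P2. 2 ppages; refcounts: pp0:3 pp1:3
Op 4: write(P2, v1, 122). refcount(pp1)=3>1 -> COPY to pp2. 3 ppages; refcounts: pp0:3 pp1:2 pp2:1
Op 5: read(P2, v0) -> 42. No state change.

Answer: 3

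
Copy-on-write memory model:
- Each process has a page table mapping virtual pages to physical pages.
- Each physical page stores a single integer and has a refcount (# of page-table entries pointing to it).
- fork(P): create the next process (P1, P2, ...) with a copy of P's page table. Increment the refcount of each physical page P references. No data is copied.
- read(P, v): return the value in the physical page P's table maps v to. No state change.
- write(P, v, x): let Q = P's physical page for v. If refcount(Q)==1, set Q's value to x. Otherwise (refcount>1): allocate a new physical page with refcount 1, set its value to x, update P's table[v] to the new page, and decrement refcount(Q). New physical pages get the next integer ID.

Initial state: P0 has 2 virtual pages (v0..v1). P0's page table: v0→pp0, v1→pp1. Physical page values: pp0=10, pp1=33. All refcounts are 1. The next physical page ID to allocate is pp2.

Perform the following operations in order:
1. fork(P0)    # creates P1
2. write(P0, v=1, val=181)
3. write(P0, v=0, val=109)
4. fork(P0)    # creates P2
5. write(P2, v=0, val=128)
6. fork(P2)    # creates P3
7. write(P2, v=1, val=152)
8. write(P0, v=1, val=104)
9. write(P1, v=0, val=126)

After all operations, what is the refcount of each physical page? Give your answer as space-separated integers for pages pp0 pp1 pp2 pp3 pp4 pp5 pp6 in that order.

Op 1: fork(P0) -> P1. 2 ppages; refcounts: pp0:2 pp1:2
Op 2: write(P0, v1, 181). refcount(pp1)=2>1 -> COPY to pp2. 3 ppages; refcounts: pp0:2 pp1:1 pp2:1
Op 3: write(P0, v0, 109). refcount(pp0)=2>1 -> COPY to pp3. 4 ppages; refcounts: pp0:1 pp1:1 pp2:1 pp3:1
Op 4: fork(P0) -> P2. 4 ppages; refcounts: pp0:1 pp1:1 pp2:2 pp3:2
Op 5: write(P2, v0, 128). refcount(pp3)=2>1 -> COPY to pp4. 5 ppages; refcounts: pp0:1 pp1:1 pp2:2 pp3:1 pp4:1
Op 6: fork(P2) -> P3. 5 ppages; refcounts: pp0:1 pp1:1 pp2:3 pp3:1 pp4:2
Op 7: write(P2, v1, 152). refcount(pp2)=3>1 -> COPY to pp5. 6 ppages; refcounts: pp0:1 pp1:1 pp2:2 pp3:1 pp4:2 pp5:1
Op 8: write(P0, v1, 104). refcount(pp2)=2>1 -> COPY to pp6. 7 ppages; refcounts: pp0:1 pp1:1 pp2:1 pp3:1 pp4:2 pp5:1 pp6:1
Op 9: write(P1, v0, 126). refcount(pp0)=1 -> write in place. 7 ppages; refcounts: pp0:1 pp1:1 pp2:1 pp3:1 pp4:2 pp5:1 pp6:1

Answer: 1 1 1 1 2 1 1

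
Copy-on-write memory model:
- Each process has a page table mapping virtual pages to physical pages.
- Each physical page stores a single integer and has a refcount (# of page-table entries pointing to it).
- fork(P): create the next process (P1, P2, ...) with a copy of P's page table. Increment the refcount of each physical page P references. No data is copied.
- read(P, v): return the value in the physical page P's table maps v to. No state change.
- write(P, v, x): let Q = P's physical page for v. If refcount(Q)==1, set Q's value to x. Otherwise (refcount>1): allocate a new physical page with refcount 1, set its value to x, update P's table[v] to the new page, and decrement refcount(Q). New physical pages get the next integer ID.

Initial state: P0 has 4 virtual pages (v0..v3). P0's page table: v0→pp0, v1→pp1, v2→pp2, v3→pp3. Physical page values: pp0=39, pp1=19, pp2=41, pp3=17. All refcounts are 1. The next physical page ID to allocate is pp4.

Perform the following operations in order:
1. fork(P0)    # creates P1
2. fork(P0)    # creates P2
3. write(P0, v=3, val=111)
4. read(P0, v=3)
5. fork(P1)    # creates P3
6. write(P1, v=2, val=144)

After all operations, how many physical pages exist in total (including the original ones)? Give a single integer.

Answer: 6

Derivation:
Op 1: fork(P0) -> P1. 4 ppages; refcounts: pp0:2 pp1:2 pp2:2 pp3:2
Op 2: fork(P0) -> P2. 4 ppages; refcounts: pp0:3 pp1:3 pp2:3 pp3:3
Op 3: write(P0, v3, 111). refcount(pp3)=3>1 -> COPY to pp4. 5 ppages; refcounts: pp0:3 pp1:3 pp2:3 pp3:2 pp4:1
Op 4: read(P0, v3) -> 111. No state change.
Op 5: fork(P1) -> P3. 5 ppages; refcounts: pp0:4 pp1:4 pp2:4 pp3:3 pp4:1
Op 6: write(P1, v2, 144). refcount(pp2)=4>1 -> COPY to pp5. 6 ppages; refcounts: pp0:4 pp1:4 pp2:3 pp3:3 pp4:1 pp5:1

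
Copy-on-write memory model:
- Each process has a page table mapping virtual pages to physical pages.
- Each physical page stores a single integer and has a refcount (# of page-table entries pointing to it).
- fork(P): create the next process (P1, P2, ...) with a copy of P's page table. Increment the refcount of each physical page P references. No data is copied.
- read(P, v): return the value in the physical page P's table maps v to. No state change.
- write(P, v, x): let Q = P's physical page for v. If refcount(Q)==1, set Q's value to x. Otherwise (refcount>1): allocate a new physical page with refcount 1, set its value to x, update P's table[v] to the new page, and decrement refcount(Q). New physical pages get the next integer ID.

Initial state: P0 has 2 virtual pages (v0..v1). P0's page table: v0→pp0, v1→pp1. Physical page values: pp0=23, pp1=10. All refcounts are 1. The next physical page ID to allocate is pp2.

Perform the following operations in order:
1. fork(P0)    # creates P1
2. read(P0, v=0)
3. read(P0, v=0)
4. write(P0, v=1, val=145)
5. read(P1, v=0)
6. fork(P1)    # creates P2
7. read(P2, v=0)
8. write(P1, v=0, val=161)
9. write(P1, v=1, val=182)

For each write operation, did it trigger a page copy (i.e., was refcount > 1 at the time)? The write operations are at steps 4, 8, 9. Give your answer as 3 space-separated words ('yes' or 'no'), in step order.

Op 1: fork(P0) -> P1. 2 ppages; refcounts: pp0:2 pp1:2
Op 2: read(P0, v0) -> 23. No state change.
Op 3: read(P0, v0) -> 23. No state change.
Op 4: write(P0, v1, 145). refcount(pp1)=2>1 -> COPY to pp2. 3 ppages; refcounts: pp0:2 pp1:1 pp2:1
Op 5: read(P1, v0) -> 23. No state change.
Op 6: fork(P1) -> P2. 3 ppages; refcounts: pp0:3 pp1:2 pp2:1
Op 7: read(P2, v0) -> 23. No state change.
Op 8: write(P1, v0, 161). refcount(pp0)=3>1 -> COPY to pp3. 4 ppages; refcounts: pp0:2 pp1:2 pp2:1 pp3:1
Op 9: write(P1, v1, 182). refcount(pp1)=2>1 -> COPY to pp4. 5 ppages; refcounts: pp0:2 pp1:1 pp2:1 pp3:1 pp4:1

yes yes yes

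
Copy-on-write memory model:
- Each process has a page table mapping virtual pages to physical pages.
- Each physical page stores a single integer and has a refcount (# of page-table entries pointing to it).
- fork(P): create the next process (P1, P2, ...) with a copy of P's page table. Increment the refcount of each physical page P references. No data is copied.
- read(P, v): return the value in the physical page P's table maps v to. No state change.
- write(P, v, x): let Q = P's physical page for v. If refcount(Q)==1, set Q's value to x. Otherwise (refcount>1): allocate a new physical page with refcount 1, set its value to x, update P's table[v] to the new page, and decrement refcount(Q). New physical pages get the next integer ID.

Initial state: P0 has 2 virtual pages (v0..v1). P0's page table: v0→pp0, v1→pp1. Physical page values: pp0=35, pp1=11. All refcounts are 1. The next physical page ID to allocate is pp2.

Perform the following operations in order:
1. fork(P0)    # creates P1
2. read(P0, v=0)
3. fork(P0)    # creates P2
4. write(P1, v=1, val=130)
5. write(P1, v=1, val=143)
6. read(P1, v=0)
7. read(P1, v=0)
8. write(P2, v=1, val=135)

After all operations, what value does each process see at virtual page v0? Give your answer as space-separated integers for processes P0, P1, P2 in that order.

Op 1: fork(P0) -> P1. 2 ppages; refcounts: pp0:2 pp1:2
Op 2: read(P0, v0) -> 35. No state change.
Op 3: fork(P0) -> P2. 2 ppages; refcounts: pp0:3 pp1:3
Op 4: write(P1, v1, 130). refcount(pp1)=3>1 -> COPY to pp2. 3 ppages; refcounts: pp0:3 pp1:2 pp2:1
Op 5: write(P1, v1, 143). refcount(pp2)=1 -> write in place. 3 ppages; refcounts: pp0:3 pp1:2 pp2:1
Op 6: read(P1, v0) -> 35. No state change.
Op 7: read(P1, v0) -> 35. No state change.
Op 8: write(P2, v1, 135). refcount(pp1)=2>1 -> COPY to pp3. 4 ppages; refcounts: pp0:3 pp1:1 pp2:1 pp3:1
P0: v0 -> pp0 = 35
P1: v0 -> pp0 = 35
P2: v0 -> pp0 = 35

Answer: 35 35 35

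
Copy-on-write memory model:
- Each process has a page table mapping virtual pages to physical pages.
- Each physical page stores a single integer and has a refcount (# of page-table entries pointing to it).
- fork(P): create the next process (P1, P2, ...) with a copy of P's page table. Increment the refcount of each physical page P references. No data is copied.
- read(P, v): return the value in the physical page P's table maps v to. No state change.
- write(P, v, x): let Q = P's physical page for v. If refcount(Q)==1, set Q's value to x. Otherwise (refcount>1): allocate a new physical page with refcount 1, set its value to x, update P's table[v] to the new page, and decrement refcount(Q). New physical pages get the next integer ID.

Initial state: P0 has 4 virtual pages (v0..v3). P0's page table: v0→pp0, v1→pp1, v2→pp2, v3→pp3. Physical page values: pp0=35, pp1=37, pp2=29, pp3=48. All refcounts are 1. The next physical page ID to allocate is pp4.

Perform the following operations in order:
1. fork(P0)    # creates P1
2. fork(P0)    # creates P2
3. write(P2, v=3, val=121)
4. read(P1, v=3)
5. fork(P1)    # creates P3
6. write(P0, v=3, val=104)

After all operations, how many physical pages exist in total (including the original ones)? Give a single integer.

Answer: 6

Derivation:
Op 1: fork(P0) -> P1. 4 ppages; refcounts: pp0:2 pp1:2 pp2:2 pp3:2
Op 2: fork(P0) -> P2. 4 ppages; refcounts: pp0:3 pp1:3 pp2:3 pp3:3
Op 3: write(P2, v3, 121). refcount(pp3)=3>1 -> COPY to pp4. 5 ppages; refcounts: pp0:3 pp1:3 pp2:3 pp3:2 pp4:1
Op 4: read(P1, v3) -> 48. No state change.
Op 5: fork(P1) -> P3. 5 ppages; refcounts: pp0:4 pp1:4 pp2:4 pp3:3 pp4:1
Op 6: write(P0, v3, 104). refcount(pp3)=3>1 -> COPY to pp5. 6 ppages; refcounts: pp0:4 pp1:4 pp2:4 pp3:2 pp4:1 pp5:1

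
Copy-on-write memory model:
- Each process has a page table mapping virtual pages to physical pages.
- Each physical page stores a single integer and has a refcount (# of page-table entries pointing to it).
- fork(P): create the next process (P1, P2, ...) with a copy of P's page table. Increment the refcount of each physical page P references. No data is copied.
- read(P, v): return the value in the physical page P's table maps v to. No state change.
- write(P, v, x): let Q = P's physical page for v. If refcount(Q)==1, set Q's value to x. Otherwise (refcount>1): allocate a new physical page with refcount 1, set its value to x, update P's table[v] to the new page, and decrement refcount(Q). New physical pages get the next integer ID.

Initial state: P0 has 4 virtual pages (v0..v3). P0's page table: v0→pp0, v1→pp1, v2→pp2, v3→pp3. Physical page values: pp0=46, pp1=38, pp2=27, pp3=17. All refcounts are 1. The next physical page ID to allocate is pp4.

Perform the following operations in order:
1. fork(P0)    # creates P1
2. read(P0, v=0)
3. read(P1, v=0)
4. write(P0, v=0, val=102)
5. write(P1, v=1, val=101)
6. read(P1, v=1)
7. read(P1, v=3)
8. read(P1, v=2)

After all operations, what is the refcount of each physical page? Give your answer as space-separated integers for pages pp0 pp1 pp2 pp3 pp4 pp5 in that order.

Op 1: fork(P0) -> P1. 4 ppages; refcounts: pp0:2 pp1:2 pp2:2 pp3:2
Op 2: read(P0, v0) -> 46. No state change.
Op 3: read(P1, v0) -> 46. No state change.
Op 4: write(P0, v0, 102). refcount(pp0)=2>1 -> COPY to pp4. 5 ppages; refcounts: pp0:1 pp1:2 pp2:2 pp3:2 pp4:1
Op 5: write(P1, v1, 101). refcount(pp1)=2>1 -> COPY to pp5. 6 ppages; refcounts: pp0:1 pp1:1 pp2:2 pp3:2 pp4:1 pp5:1
Op 6: read(P1, v1) -> 101. No state change.
Op 7: read(P1, v3) -> 17. No state change.
Op 8: read(P1, v2) -> 27. No state change.

Answer: 1 1 2 2 1 1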